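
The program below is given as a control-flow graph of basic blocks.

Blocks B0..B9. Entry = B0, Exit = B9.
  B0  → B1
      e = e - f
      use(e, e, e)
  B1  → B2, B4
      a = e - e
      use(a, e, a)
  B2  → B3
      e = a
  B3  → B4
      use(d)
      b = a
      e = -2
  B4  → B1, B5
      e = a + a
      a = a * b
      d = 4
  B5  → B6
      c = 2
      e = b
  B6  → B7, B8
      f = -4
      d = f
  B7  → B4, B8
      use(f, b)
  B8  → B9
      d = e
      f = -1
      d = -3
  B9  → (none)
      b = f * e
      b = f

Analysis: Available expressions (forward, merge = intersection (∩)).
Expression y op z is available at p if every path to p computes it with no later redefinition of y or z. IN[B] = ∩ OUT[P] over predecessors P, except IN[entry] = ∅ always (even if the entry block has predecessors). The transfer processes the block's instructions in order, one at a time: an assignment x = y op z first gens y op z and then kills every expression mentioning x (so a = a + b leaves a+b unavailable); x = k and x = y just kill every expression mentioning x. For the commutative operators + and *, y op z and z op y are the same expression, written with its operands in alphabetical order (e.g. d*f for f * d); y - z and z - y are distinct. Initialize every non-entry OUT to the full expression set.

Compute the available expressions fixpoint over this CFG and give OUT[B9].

Answer: {e*f}

Working:
Fixpoint table:
  B0:  IN={}  OUT={}
  B1:  IN={}  OUT={e-e}
  B2:  IN={e-e}  OUT={}
  B3:  IN={}  OUT={}
  B4:  IN={}  OUT={}
  B5:  IN={}  OUT={}
  B6:  IN={}  OUT={}
  B7:  IN={}  OUT={}
  B8:  IN={}  OUT={}
  B9:  IN={}  OUT={e*f}

Merge at B9: IN[B9] = OUT[B8] = {}
Applying B9's transfer function to that IN value gives OUT[B9] (row B9 above).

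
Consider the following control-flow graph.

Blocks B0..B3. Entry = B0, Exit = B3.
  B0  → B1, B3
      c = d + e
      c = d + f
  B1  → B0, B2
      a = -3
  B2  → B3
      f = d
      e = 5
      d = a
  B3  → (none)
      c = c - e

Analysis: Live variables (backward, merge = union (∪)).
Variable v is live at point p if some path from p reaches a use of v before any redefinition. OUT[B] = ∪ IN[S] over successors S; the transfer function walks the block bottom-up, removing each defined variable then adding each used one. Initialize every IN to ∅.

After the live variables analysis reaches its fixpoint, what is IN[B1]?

Answer: {c, d, e, f}

Derivation:
Per-block solution:
  B0: | IN={d, e, f} | OUT={c, d, e, f}
  B1: | IN={c, d, e, f} | OUT={a, c, d, e, f}
  B2: | IN={a, c, d} | OUT={c, e}
  B3: | IN={c, e} | OUT={}

Merge at B1: OUT[B1] = IN[B0] ⊔ IN[B2] = {a, c, d, e, f}
Applying B1's transfer function to that OUT value gives IN[B1] (row B1 above).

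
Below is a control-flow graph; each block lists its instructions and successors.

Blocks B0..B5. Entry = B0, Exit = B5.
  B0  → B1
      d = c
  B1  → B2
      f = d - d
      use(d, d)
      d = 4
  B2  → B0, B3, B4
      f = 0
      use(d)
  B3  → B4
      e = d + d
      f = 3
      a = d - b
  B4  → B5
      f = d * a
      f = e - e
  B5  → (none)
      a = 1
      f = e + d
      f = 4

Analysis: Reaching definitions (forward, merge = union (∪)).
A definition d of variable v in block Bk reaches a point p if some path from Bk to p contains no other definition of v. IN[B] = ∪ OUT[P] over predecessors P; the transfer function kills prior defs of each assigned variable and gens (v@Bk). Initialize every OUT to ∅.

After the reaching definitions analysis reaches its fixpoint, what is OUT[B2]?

Answer: {d@B1, f@B2}

Working:
Per-block solution:
  B0:  IN={d@B1, f@B2}  OUT={d@B0, f@B2}
  B1:  IN={d@B0, f@B2}  OUT={d@B1, f@B1}
  B2:  IN={d@B1, f@B1}  OUT={d@B1, f@B2}
  B3:  IN={d@B1, f@B2}  OUT={a@B3, d@B1, e@B3, f@B3}
  B4:  IN={a@B3, d@B1, e@B3, f@B2, f@B3}  OUT={a@B3, d@B1, e@B3, f@B4}
  B5:  IN={a@B3, d@B1, e@B3, f@B4}  OUT={a@B5, d@B1, e@B3, f@B5}

Merge at B2: IN[B2] = OUT[B1] = {d@B1, f@B1}
Applying B2's transfer function to that IN value gives OUT[B2] (row B2 above).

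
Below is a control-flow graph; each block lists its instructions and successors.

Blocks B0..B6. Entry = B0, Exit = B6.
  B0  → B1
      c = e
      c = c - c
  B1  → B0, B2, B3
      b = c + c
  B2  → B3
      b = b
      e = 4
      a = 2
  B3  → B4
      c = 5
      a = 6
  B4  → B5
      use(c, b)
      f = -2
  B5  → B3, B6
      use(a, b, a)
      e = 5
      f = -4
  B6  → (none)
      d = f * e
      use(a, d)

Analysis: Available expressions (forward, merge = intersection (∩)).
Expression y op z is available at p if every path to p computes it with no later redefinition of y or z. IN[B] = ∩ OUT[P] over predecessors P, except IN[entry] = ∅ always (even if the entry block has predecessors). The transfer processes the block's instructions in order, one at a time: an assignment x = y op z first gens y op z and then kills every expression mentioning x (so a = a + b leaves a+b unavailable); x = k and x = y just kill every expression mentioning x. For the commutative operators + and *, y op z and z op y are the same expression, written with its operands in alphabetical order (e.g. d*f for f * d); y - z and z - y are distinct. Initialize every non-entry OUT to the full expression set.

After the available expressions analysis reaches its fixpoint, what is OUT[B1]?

Answer: {c+c}

Derivation:
Fixpoint table:
  B0:   IN={}   OUT={}
  B1:   IN={}   OUT={c+c}
  B2:   IN={c+c}   OUT={c+c}
  B3:   IN={}   OUT={}
  B4:   IN={}   OUT={}
  B5:   IN={}   OUT={}
  B6:   IN={}   OUT={e*f}

Merge at B1: IN[B1] = OUT[B0] = {}
Applying B1's transfer function to that IN value gives OUT[B1] (row B1 above).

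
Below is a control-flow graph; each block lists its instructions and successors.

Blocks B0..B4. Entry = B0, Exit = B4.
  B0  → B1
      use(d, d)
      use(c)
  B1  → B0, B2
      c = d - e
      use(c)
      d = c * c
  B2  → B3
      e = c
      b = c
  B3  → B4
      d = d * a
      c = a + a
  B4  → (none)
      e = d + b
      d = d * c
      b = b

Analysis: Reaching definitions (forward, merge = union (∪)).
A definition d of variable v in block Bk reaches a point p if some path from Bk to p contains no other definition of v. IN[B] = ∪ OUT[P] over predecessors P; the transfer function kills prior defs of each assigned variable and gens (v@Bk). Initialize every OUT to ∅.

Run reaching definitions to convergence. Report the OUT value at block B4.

Converged values:
  B0:   IN={c@B1, d@B1}   OUT={c@B1, d@B1}
  B1:   IN={c@B1, d@B1}   OUT={c@B1, d@B1}
  B2:   IN={c@B1, d@B1}   OUT={b@B2, c@B1, d@B1, e@B2}
  B3:   IN={b@B2, c@B1, d@B1, e@B2}   OUT={b@B2, c@B3, d@B3, e@B2}
  B4:   IN={b@B2, c@B3, d@B3, e@B2}   OUT={b@B4, c@B3, d@B4, e@B4}

Merge at B4: IN[B4] = OUT[B3] = {b@B2, c@B3, d@B3, e@B2}
Applying B4's transfer function to that IN value gives OUT[B4] (row B4 above).

Answer: {b@B4, c@B3, d@B4, e@B4}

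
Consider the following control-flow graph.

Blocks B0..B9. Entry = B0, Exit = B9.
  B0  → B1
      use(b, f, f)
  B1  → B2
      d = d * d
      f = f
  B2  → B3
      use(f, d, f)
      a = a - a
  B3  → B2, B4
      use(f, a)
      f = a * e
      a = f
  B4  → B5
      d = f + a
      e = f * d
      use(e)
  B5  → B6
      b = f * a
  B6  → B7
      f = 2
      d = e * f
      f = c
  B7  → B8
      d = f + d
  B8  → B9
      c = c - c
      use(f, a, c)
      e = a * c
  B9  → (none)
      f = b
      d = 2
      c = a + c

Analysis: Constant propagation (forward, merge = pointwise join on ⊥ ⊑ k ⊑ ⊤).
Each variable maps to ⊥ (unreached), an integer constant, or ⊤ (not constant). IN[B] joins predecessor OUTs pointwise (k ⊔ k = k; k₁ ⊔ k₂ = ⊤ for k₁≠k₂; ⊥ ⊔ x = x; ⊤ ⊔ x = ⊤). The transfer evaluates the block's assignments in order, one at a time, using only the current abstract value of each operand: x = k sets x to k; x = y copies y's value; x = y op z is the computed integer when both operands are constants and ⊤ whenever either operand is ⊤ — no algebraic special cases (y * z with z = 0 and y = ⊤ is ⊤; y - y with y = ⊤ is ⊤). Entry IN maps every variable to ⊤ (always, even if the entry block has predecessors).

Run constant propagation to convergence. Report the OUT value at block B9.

Converged values:
  B0:  IN=(all ⊤)  OUT=(all ⊤)
  B1:  IN=(all ⊤)  OUT=(all ⊤)
  B2:  IN=(all ⊤)  OUT=(all ⊤)
  B3:  IN=(all ⊤)  OUT=(all ⊤)
  B4:  IN=(all ⊤)  OUT=(all ⊤)
  B5:  IN=(all ⊤)  OUT=(all ⊤)
  B6:  IN=(all ⊤)  OUT=(all ⊤)
  B7:  IN=(all ⊤)  OUT=(all ⊤)
  B8:  IN=(all ⊤)  OUT=(all ⊤)
  B9:  IN=(all ⊤)  OUT={d:2; rest ⊤}

Merge at B9: IN[B9] = OUT[B8] = {a: ⊤, b: ⊤, c: ⊤, d: ⊤, e: ⊤, f: ⊤}
Applying B9's transfer function to that IN value gives OUT[B9] (row B9 above).

Answer: {a: ⊤, b: ⊤, c: ⊤, d: 2, e: ⊤, f: ⊤}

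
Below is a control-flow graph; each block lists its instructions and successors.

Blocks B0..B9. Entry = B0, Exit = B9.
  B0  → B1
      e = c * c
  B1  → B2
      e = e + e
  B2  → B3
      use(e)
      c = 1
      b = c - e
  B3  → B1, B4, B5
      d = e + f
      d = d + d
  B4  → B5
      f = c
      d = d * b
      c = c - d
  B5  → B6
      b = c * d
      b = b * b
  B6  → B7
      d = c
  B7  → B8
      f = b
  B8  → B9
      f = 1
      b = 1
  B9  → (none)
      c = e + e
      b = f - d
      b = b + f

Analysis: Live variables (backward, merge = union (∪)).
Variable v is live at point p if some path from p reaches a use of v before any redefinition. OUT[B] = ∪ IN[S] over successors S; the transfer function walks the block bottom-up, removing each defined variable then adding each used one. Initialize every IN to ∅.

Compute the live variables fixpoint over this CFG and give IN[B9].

Converged values:
  B0: | IN={c, f} | OUT={e, f}
  B1: | IN={e, f} | OUT={e, f}
  B2: | IN={e, f} | OUT={b, c, e, f}
  B3: | IN={b, c, e, f} | OUT={b, c, d, e, f}
  B4: | IN={b, c, d, e} | OUT={c, d, e}
  B5: | IN={c, d, e} | OUT={b, c, e}
  B6: | IN={b, c, e} | OUT={b, d, e}
  B7: | IN={b, d, e} | OUT={d, e}
  B8: | IN={d, e} | OUT={d, e, f}
  B9: | IN={d, e, f} | OUT={}

B9 is the boundary node: OUT[B9] = {}
Applying B9's transfer function to that OUT value gives IN[B9] (row B9 above).

Answer: {d, e, f}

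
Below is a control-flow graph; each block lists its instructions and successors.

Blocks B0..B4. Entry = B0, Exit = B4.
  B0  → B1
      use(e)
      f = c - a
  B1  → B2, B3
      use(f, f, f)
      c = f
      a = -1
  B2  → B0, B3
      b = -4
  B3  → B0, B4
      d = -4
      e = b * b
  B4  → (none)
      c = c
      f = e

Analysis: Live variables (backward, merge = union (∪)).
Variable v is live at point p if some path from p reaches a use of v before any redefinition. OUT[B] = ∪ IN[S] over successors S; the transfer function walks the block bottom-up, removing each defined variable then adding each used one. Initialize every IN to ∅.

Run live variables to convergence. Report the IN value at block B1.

Converged values:
  B0:   IN={a, b, c, e}   OUT={b, e, f}
  B1:   IN={b, e, f}   OUT={a, b, c, e}
  B2:   IN={a, c, e}   OUT={a, b, c, e}
  B3:   IN={a, b, c}   OUT={a, b, c, e}
  B4:   IN={c, e}   OUT={}

Merge at B1: OUT[B1] = IN[B2] ⊔ IN[B3] = {a, b, c, e}
Applying B1's transfer function to that OUT value gives IN[B1] (row B1 above).

Answer: {b, e, f}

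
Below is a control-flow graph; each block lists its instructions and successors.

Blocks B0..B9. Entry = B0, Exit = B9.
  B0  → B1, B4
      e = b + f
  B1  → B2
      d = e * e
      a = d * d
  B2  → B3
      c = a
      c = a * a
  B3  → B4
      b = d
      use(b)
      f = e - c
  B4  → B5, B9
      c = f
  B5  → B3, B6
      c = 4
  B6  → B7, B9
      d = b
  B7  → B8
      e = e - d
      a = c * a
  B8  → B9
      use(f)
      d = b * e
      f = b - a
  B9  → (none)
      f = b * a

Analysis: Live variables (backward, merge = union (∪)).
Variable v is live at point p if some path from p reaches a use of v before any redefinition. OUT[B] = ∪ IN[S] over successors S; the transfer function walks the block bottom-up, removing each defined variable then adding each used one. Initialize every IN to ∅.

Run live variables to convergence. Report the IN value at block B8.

Answer: {a, b, e, f}

Trace:
Per-block solution:
  B0: | IN={a, b, d, f} | OUT={a, b, d, e, f}
  B1: | IN={e} | OUT={a, d, e}
  B2: | IN={a, d, e} | OUT={a, c, d, e}
  B3: | IN={a, c, d, e} | OUT={a, b, d, e, f}
  B4: | IN={a, b, d, e, f} | OUT={a, b, d, e, f}
  B5: | IN={a, b, d, e, f} | OUT={a, b, c, d, e, f}
  B6: | IN={a, b, c, e, f} | OUT={a, b, c, d, e, f}
  B7: | IN={a, b, c, d, e, f} | OUT={a, b, e, f}
  B8: | IN={a, b, e, f} | OUT={a, b}
  B9: | IN={a, b} | OUT={}

Merge at B8: OUT[B8] = IN[B9] = {a, b}
Applying B8's transfer function to that OUT value gives IN[B8] (row B8 above).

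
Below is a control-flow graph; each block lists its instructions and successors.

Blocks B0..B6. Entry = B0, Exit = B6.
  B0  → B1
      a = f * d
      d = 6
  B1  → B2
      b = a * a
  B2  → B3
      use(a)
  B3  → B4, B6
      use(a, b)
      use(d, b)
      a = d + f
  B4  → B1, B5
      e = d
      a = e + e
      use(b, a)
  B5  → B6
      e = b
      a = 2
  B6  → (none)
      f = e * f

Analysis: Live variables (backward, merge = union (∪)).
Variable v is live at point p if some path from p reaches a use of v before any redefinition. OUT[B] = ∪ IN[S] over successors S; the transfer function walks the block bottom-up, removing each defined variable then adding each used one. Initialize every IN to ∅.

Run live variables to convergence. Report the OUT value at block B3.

Per-block solution:
  B0:   IN={d, e, f}   OUT={a, d, e, f}
  B1:   IN={a, d, e, f}   OUT={a, b, d, e, f}
  B2:   IN={a, b, d, e, f}   OUT={a, b, d, e, f}
  B3:   IN={a, b, d, e, f}   OUT={b, d, e, f}
  B4:   IN={b, d, f}   OUT={a, b, d, e, f}
  B5:   IN={b, f}   OUT={e, f}
  B6:   IN={e, f}   OUT={}

Merge at B3: OUT[B3] = IN[B4] ⊔ IN[B6] = {b, d, e, f}

Answer: {b, d, e, f}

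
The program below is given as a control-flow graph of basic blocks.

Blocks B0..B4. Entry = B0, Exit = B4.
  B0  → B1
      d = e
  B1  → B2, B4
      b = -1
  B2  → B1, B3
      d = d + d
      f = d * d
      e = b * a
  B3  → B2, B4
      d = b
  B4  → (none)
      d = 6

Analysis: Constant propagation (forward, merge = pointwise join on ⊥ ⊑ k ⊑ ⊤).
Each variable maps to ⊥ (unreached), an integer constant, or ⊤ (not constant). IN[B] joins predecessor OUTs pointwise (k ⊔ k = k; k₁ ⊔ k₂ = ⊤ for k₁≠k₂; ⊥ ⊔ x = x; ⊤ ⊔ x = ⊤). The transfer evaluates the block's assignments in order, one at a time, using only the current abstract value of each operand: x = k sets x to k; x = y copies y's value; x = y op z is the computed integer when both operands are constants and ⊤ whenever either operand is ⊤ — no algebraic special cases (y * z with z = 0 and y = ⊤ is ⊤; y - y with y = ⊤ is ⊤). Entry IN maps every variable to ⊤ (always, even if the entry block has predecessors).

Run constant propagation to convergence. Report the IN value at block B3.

Per-block solution:
  B0:  IN=(all ⊤)  OUT=(all ⊤)
  B1:  IN=(all ⊤)  OUT={b:-1; rest ⊤}
  B2:  IN={b:-1; rest ⊤}  OUT={b:-1; rest ⊤}
  B3:  IN={b:-1; rest ⊤}  OUT={b:-1, d:-1; rest ⊤}
  B4:  IN={b:-1; rest ⊤}  OUT={b:-1, d:6; rest ⊤}

Merge at B3: IN[B3] = OUT[B2] = {a: ⊤, b: -1, c: ⊤, d: ⊤, e: ⊤, f: ⊤}

Answer: {a: ⊤, b: -1, c: ⊤, d: ⊤, e: ⊤, f: ⊤}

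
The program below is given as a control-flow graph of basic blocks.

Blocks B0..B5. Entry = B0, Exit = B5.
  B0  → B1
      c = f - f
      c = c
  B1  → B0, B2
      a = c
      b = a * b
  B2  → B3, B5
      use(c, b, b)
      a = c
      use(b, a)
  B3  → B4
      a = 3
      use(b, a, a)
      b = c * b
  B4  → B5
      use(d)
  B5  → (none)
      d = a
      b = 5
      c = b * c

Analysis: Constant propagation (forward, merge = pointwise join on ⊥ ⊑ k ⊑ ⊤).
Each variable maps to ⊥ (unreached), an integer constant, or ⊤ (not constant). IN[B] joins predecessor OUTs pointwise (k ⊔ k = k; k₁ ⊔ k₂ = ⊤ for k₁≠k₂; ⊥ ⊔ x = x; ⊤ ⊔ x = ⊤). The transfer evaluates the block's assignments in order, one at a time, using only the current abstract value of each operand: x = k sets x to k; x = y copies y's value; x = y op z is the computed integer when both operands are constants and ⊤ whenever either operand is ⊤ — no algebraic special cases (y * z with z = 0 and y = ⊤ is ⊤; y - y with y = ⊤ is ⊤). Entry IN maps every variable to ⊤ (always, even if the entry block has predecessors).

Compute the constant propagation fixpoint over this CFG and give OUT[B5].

Fixpoint table:
  B0:  IN=(all ⊤)  OUT=(all ⊤)
  B1:  IN=(all ⊤)  OUT=(all ⊤)
  B2:  IN=(all ⊤)  OUT=(all ⊤)
  B3:  IN=(all ⊤)  OUT={a:3; rest ⊤}
  B4:  IN={a:3; rest ⊤}  OUT={a:3; rest ⊤}
  B5:  IN=(all ⊤)  OUT={b:5; rest ⊤}

Merge at B5: IN[B5] = OUT[B2] ⊔ OUT[B4] = {a: ⊤, b: ⊤, c: ⊤, d: ⊤, e: ⊤, f: ⊤}
Applying B5's transfer function to that IN value gives OUT[B5] (row B5 above).

Answer: {a: ⊤, b: 5, c: ⊤, d: ⊤, e: ⊤, f: ⊤}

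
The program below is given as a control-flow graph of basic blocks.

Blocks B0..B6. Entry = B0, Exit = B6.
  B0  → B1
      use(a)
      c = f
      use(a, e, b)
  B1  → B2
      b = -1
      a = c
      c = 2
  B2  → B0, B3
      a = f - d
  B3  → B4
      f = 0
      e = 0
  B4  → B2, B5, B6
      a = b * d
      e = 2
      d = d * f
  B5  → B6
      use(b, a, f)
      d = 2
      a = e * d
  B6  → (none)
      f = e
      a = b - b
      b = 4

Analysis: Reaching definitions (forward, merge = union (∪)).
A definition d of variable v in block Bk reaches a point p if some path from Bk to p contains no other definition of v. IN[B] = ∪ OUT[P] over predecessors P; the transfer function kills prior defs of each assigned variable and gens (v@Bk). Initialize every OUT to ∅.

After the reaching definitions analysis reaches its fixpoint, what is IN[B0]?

Answer: {a@B2, b@B1, c@B1, d@B4, e@B4, f@B3}

Derivation:
Fixpoint table:
  B0:  IN={a@B2, b@B1, c@B1, d@B4, e@B4, f@B3}  OUT={a@B2, b@B1, c@B0, d@B4, e@B4, f@B3}
  B1:  IN={a@B2, b@B1, c@B0, d@B4, e@B4, f@B3}  OUT={a@B1, b@B1, c@B1, d@B4, e@B4, f@B3}
  B2:  IN={a@B1, a@B4, b@B1, c@B1, d@B4, e@B4, f@B3}  OUT={a@B2, b@B1, c@B1, d@B4, e@B4, f@B3}
  B3:  IN={a@B2, b@B1, c@B1, d@B4, e@B4, f@B3}  OUT={a@B2, b@B1, c@B1, d@B4, e@B3, f@B3}
  B4:  IN={a@B2, b@B1, c@B1, d@B4, e@B3, f@B3}  OUT={a@B4, b@B1, c@B1, d@B4, e@B4, f@B3}
  B5:  IN={a@B4, b@B1, c@B1, d@B4, e@B4, f@B3}  OUT={a@B5, b@B1, c@B1, d@B5, e@B4, f@B3}
  B6:  IN={a@B4, a@B5, b@B1, c@B1, d@B4, d@B5, e@B4, f@B3}  OUT={a@B6, b@B6, c@B1, d@B4, d@B5, e@B4, f@B6}

Merge at B0 (entry node, so the boundary value {} is joined with the incoming edge(s)): IN[B0] = {} ⊔ OUT[B2] = {a@B2, b@B1, c@B1, d@B4, e@B4, f@B3}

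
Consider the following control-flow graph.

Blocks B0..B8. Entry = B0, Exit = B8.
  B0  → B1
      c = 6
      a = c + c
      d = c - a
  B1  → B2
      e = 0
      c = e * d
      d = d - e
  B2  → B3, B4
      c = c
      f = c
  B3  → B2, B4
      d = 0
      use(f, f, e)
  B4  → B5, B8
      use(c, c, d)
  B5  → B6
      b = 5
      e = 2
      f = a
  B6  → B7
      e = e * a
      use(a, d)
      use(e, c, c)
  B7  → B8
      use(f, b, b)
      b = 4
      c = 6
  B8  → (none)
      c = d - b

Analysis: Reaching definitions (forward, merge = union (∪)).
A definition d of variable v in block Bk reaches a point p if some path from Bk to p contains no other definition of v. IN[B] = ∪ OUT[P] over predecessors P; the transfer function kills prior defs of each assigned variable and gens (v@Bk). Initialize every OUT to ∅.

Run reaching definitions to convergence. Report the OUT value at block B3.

Answer: {a@B0, c@B2, d@B3, e@B1, f@B2}

Working:
Fixpoint table:
  B0: | IN={} | OUT={a@B0, c@B0, d@B0}
  B1: | IN={a@B0, c@B0, d@B0} | OUT={a@B0, c@B1, d@B1, e@B1}
  B2: | IN={a@B0, c@B1, c@B2, d@B1, d@B3, e@B1, f@B2} | OUT={a@B0, c@B2, d@B1, d@B3, e@B1, f@B2}
  B3: | IN={a@B0, c@B2, d@B1, d@B3, e@B1, f@B2} | OUT={a@B0, c@B2, d@B3, e@B1, f@B2}
  B4: | IN={a@B0, c@B2, d@B1, d@B3, e@B1, f@B2} | OUT={a@B0, c@B2, d@B1, d@B3, e@B1, f@B2}
  B5: | IN={a@B0, c@B2, d@B1, d@B3, e@B1, f@B2} | OUT={a@B0, b@B5, c@B2, d@B1, d@B3, e@B5, f@B5}
  B6: | IN={a@B0, b@B5, c@B2, d@B1, d@B3, e@B5, f@B5} | OUT={a@B0, b@B5, c@B2, d@B1, d@B3, e@B6, f@B5}
  B7: | IN={a@B0, b@B5, c@B2, d@B1, d@B3, e@B6, f@B5} | OUT={a@B0, b@B7, c@B7, d@B1, d@B3, e@B6, f@B5}
  B8: | IN={a@B0, b@B7, c@B2, c@B7, d@B1, d@B3, e@B1, e@B6, f@B2, f@B5} | OUT={a@B0, b@B7, c@B8, d@B1, d@B3, e@B1, e@B6, f@B2, f@B5}

Merge at B3: IN[B3] = OUT[B2] = {a@B0, c@B2, d@B1, d@B3, e@B1, f@B2}
Applying B3's transfer function to that IN value gives OUT[B3] (row B3 above).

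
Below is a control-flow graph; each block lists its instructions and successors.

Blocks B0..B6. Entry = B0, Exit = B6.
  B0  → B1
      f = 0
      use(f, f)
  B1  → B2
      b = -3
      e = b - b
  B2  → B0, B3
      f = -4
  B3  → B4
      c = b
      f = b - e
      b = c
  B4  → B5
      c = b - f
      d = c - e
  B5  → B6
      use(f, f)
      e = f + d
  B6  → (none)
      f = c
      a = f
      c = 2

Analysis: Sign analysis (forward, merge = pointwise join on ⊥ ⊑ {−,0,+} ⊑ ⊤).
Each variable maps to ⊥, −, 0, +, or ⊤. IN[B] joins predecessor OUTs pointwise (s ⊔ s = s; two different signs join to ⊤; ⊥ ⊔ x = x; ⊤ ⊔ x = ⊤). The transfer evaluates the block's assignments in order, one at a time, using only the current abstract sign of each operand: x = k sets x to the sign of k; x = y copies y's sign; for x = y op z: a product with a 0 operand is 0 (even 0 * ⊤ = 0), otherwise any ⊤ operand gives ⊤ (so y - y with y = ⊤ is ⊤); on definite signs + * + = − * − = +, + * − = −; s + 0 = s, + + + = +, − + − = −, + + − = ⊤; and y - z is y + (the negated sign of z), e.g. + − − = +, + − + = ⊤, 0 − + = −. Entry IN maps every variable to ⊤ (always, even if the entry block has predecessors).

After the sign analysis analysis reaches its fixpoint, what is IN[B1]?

Per-block solution:
  B0: | IN=(all ⊤) | OUT={f:0; rest ⊤}
  B1: | IN={f:0; rest ⊤} | OUT={b:-, f:0; rest ⊤}
  B2: | IN={b:-, f:0; rest ⊤} | OUT={b:-, f:-; rest ⊤}
  B3: | IN={b:-, f:-; rest ⊤} | OUT={b:-, c:-; rest ⊤}
  B4: | IN={b:-, c:-; rest ⊤} | OUT={b:-; rest ⊤}
  B5: | IN={b:-; rest ⊤} | OUT={b:-; rest ⊤}
  B6: | IN={b:-; rest ⊤} | OUT={b:-, c:+; rest ⊤}

Merge at B1: IN[B1] = OUT[B0] = {a: ⊤, b: ⊤, c: ⊤, d: ⊤, e: ⊤, f: 0}

Answer: {a: ⊤, b: ⊤, c: ⊤, d: ⊤, e: ⊤, f: 0}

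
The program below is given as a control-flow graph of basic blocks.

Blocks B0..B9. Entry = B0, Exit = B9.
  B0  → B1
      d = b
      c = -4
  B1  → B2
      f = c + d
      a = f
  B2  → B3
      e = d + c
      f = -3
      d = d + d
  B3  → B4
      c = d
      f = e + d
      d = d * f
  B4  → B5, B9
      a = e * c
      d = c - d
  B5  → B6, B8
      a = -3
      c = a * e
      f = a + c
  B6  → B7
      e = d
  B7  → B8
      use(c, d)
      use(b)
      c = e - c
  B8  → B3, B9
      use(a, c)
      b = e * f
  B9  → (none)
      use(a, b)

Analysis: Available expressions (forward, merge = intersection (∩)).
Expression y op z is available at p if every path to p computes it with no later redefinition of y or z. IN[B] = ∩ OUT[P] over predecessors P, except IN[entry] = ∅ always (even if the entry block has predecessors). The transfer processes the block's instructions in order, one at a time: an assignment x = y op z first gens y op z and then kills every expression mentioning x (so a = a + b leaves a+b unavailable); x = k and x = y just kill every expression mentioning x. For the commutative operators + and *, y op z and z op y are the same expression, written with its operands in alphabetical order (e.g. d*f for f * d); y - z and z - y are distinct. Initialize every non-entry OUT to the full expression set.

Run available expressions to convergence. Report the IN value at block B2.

Answer: {c+d}

Working:
Fixpoint table:
  B0: | IN={} | OUT={}
  B1: | IN={} | OUT={c+d}
  B2: | IN={c+d} | OUT={}
  B3: | IN={} | OUT={}
  B4: | IN={} | OUT={c*e}
  B5: | IN={c*e} | OUT={a*e, a+c}
  B6: | IN={a*e, a+c} | OUT={a+c}
  B7: | IN={a+c} | OUT={}
  B8: | IN={} | OUT={e*f}
  B9: | IN={} | OUT={}

Merge at B2: IN[B2] = OUT[B1] = {c+d}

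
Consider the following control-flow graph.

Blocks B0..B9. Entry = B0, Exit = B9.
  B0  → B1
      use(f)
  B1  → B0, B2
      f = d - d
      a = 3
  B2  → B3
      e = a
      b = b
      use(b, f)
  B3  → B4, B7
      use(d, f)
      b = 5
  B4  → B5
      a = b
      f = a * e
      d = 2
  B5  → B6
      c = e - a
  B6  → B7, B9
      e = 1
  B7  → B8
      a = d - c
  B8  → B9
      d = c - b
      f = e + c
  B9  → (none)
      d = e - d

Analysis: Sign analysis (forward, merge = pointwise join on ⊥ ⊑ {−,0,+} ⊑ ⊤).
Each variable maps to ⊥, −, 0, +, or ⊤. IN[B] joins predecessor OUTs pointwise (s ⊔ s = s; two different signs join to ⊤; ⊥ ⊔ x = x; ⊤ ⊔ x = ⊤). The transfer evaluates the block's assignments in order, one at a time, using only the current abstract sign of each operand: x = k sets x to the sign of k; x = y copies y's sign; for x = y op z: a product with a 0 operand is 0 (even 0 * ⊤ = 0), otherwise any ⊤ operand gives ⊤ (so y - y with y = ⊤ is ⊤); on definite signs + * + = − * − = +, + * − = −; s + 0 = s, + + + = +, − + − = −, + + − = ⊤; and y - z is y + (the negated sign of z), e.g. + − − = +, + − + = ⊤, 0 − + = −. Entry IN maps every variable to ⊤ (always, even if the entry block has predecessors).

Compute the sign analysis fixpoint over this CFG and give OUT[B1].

Converged values:
  B0:   IN=(all ⊤)   OUT=(all ⊤)
  B1:   IN=(all ⊤)   OUT={a:+; rest ⊤}
  B2:   IN={a:+; rest ⊤}   OUT={a:+, e:+; rest ⊤}
  B3:   IN={a:+, e:+; rest ⊤}   OUT={a:+, b:+, e:+; rest ⊤}
  B4:   IN={a:+, b:+, e:+; rest ⊤}   OUT={a:+, b:+, d:+, e:+, f:+; rest ⊤}
  B5:   IN={a:+, b:+, d:+, e:+, f:+; rest ⊤}   OUT={a:+, b:+, d:+, e:+, f:+; rest ⊤}
  B6:   IN={a:+, b:+, d:+, e:+, f:+; rest ⊤}   OUT={a:+, b:+, d:+, e:+, f:+; rest ⊤}
  B7:   IN={a:+, b:+, e:+; rest ⊤}   OUT={b:+, e:+; rest ⊤}
  B8:   IN={b:+, e:+; rest ⊤}   OUT={b:+, e:+; rest ⊤}
  B9:   IN={b:+, e:+; rest ⊤}   OUT={b:+, e:+; rest ⊤}

Merge at B1: IN[B1] = OUT[B0] = {a: ⊤, b: ⊤, c: ⊤, d: ⊤, e: ⊤, f: ⊤}
Applying B1's transfer function to that IN value gives OUT[B1] (row B1 above).

Answer: {a: +, b: ⊤, c: ⊤, d: ⊤, e: ⊤, f: ⊤}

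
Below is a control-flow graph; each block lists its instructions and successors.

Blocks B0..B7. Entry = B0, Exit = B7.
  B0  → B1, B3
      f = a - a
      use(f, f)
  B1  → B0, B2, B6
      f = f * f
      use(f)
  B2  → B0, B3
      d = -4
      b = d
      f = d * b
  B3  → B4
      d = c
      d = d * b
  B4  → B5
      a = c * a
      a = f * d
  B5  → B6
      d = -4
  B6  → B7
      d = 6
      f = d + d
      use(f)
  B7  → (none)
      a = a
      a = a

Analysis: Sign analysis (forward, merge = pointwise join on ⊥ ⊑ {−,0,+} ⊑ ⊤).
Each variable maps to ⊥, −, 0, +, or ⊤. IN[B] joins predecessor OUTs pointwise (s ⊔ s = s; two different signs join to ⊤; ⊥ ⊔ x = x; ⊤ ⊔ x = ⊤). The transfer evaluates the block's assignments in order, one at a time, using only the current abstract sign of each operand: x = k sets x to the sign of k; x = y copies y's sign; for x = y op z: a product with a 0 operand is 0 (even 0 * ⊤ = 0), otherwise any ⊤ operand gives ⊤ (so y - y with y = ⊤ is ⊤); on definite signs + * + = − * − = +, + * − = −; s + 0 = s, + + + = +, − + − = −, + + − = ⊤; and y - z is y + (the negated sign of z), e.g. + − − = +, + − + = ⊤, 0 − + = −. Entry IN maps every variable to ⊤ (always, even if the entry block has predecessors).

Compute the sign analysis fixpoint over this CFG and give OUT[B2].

Fixpoint table:
  B0:   IN=(all ⊤)   OUT=(all ⊤)
  B1:   IN=(all ⊤)   OUT=(all ⊤)
  B2:   IN=(all ⊤)   OUT={b:-, d:-, f:+; rest ⊤}
  B3:   IN=(all ⊤)   OUT=(all ⊤)
  B4:   IN=(all ⊤)   OUT=(all ⊤)
  B5:   IN=(all ⊤)   OUT={d:-; rest ⊤}
  B6:   IN=(all ⊤)   OUT={d:+, f:+; rest ⊤}
  B7:   IN={d:+, f:+; rest ⊤}   OUT={d:+, f:+; rest ⊤}

Merge at B2: IN[B2] = OUT[B1] = {a: ⊤, b: ⊤, c: ⊤, d: ⊤, e: ⊤, f: ⊤}
Applying B2's transfer function to that IN value gives OUT[B2] (row B2 above).

Answer: {a: ⊤, b: -, c: ⊤, d: -, e: ⊤, f: +}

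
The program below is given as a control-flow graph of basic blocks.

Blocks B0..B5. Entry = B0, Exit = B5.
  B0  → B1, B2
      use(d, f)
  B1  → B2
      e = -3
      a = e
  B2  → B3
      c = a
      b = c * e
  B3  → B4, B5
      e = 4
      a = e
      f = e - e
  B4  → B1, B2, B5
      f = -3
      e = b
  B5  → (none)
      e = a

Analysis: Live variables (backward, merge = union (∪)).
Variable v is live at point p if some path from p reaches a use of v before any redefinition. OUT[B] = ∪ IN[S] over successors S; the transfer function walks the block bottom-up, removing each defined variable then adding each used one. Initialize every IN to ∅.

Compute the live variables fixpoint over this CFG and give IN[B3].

Per-block solution:
  B0: | IN={a, d, e, f} | OUT={a, e}
  B1: | IN={} | OUT={a, e}
  B2: | IN={a, e} | OUT={b}
  B3: | IN={b} | OUT={a, b}
  B4: | IN={a, b} | OUT={a, e}
  B5: | IN={a} | OUT={}

Merge at B3: OUT[B3] = IN[B4] ⊔ IN[B5] = {a, b}
Applying B3's transfer function to that OUT value gives IN[B3] (row B3 above).

Answer: {b}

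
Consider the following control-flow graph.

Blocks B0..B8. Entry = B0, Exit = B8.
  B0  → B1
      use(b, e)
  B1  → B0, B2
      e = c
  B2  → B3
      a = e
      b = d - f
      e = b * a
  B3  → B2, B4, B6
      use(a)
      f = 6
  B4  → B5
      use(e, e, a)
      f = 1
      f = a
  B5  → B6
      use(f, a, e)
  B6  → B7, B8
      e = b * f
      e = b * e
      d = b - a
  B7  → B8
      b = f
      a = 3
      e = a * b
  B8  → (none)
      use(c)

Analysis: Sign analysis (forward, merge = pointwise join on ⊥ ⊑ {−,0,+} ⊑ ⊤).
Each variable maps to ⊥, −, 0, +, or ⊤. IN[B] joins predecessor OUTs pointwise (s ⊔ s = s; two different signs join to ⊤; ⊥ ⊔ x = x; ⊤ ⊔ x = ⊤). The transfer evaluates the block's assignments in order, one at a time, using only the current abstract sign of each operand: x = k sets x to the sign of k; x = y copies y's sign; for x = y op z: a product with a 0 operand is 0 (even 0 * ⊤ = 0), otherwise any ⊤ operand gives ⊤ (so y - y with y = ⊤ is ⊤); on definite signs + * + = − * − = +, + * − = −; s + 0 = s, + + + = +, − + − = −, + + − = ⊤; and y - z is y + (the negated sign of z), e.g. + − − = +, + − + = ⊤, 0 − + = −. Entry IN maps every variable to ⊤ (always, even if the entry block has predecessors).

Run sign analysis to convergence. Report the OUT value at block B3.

Converged values:
  B0:  IN=(all ⊤)  OUT=(all ⊤)
  B1:  IN=(all ⊤)  OUT=(all ⊤)
  B2:  IN=(all ⊤)  OUT=(all ⊤)
  B3:  IN=(all ⊤)  OUT={f:+; rest ⊤}
  B4:  IN={f:+; rest ⊤}  OUT=(all ⊤)
  B5:  IN=(all ⊤)  OUT=(all ⊤)
  B6:  IN=(all ⊤)  OUT=(all ⊤)
  B7:  IN=(all ⊤)  OUT={a:+; rest ⊤}
  B8:  IN=(all ⊤)  OUT=(all ⊤)

Merge at B3: IN[B3] = OUT[B2] = {a: ⊤, b: ⊤, c: ⊤, d: ⊤, e: ⊤, f: ⊤}
Applying B3's transfer function to that IN value gives OUT[B3] (row B3 above).

Answer: {a: ⊤, b: ⊤, c: ⊤, d: ⊤, e: ⊤, f: +}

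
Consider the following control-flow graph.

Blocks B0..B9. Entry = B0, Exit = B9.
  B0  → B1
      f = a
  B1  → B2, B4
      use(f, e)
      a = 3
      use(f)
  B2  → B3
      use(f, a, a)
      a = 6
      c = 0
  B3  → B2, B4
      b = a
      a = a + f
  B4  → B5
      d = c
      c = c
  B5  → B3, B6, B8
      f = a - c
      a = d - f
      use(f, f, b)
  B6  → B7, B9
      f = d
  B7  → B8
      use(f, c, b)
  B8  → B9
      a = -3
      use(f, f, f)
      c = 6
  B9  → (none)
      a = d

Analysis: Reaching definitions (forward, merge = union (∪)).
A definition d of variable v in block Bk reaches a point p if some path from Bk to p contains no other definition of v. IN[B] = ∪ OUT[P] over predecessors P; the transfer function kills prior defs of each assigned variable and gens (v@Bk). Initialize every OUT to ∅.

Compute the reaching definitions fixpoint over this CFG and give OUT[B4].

Answer: {a@B1, a@B3, b@B3, c@B4, d@B4, f@B0, f@B5}

Working:
Fixpoint table:
  B0: | IN={} | OUT={f@B0}
  B1: | IN={f@B0} | OUT={a@B1, f@B0}
  B2: | IN={a@B1, a@B3, b@B3, c@B2, c@B4, d@B4, f@B0, f@B5} | OUT={a@B2, b@B3, c@B2, d@B4, f@B0, f@B5}
  B3: | IN={a@B2, a@B5, b@B3, c@B2, c@B4, d@B4, f@B0, f@B5} | OUT={a@B3, b@B3, c@B2, c@B4, d@B4, f@B0, f@B5}
  B4: | IN={a@B1, a@B3, b@B3, c@B2, c@B4, d@B4, f@B0, f@B5} | OUT={a@B1, a@B3, b@B3, c@B4, d@B4, f@B0, f@B5}
  B5: | IN={a@B1, a@B3, b@B3, c@B4, d@B4, f@B0, f@B5} | OUT={a@B5, b@B3, c@B4, d@B4, f@B5}
  B6: | IN={a@B5, b@B3, c@B4, d@B4, f@B5} | OUT={a@B5, b@B3, c@B4, d@B4, f@B6}
  B7: | IN={a@B5, b@B3, c@B4, d@B4, f@B6} | OUT={a@B5, b@B3, c@B4, d@B4, f@B6}
  B8: | IN={a@B5, b@B3, c@B4, d@B4, f@B5, f@B6} | OUT={a@B8, b@B3, c@B8, d@B4, f@B5, f@B6}
  B9: | IN={a@B5, a@B8, b@B3, c@B4, c@B8, d@B4, f@B5, f@B6} | OUT={a@B9, b@B3, c@B4, c@B8, d@B4, f@B5, f@B6}

Merge at B4: IN[B4] = OUT[B1] ⊔ OUT[B3] = {a@B1, a@B3, b@B3, c@B2, c@B4, d@B4, f@B0, f@B5}
Applying B4's transfer function to that IN value gives OUT[B4] (row B4 above).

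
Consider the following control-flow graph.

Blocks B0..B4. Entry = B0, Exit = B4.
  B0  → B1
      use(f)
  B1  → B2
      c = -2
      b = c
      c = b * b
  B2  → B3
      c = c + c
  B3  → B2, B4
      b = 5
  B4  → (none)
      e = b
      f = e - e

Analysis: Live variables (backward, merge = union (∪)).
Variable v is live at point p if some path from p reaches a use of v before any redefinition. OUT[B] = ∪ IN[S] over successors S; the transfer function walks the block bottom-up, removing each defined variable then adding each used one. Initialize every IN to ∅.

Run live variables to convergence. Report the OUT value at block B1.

Answer: {c}

Derivation:
Fixpoint table:
  B0:   IN={f}   OUT={}
  B1:   IN={}   OUT={c}
  B2:   IN={c}   OUT={c}
  B3:   IN={c}   OUT={b, c}
  B4:   IN={b}   OUT={}

Merge at B1: OUT[B1] = IN[B2] = {c}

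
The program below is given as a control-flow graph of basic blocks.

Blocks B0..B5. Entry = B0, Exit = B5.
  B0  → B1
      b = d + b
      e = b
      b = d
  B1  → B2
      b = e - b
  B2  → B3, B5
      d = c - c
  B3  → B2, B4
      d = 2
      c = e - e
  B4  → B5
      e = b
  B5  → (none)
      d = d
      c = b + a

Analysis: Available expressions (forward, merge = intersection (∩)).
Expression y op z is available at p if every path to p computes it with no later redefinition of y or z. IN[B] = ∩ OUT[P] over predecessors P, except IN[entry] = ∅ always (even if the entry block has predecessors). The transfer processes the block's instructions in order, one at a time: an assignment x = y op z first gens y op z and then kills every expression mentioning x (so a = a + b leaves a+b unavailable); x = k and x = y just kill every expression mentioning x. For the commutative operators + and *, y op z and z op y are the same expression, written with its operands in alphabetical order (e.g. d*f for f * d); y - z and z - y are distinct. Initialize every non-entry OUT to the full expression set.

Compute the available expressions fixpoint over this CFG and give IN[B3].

Answer: {c-c}

Working:
Per-block solution:
  B0:   IN={}   OUT={}
  B1:   IN={}   OUT={}
  B2:   IN={}   OUT={c-c}
  B3:   IN={c-c}   OUT={e-e}
  B4:   IN={e-e}   OUT={}
  B5:   IN={}   OUT={a+b}

Merge at B3: IN[B3] = OUT[B2] = {c-c}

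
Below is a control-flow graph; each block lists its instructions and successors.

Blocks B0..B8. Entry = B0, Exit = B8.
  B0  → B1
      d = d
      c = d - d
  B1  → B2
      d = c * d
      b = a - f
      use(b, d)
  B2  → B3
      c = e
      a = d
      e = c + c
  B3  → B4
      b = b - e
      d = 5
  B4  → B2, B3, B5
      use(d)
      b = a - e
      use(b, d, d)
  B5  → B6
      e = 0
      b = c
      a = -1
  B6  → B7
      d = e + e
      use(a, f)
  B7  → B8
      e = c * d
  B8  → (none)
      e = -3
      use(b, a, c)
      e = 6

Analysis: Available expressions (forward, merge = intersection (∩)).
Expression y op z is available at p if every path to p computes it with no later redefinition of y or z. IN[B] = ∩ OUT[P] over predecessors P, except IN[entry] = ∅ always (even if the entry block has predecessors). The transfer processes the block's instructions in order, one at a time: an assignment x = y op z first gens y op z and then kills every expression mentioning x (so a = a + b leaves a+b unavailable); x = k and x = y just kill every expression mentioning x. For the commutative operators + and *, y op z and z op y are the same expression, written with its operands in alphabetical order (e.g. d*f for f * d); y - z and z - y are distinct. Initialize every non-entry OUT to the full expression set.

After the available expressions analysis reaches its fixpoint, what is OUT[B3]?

Answer: {c+c}

Working:
Converged values:
  B0:  IN={}  OUT={d-d}
  B1:  IN={d-d}  OUT={a-f}
  B2:  IN={}  OUT={c+c}
  B3:  IN={c+c}  OUT={c+c}
  B4:  IN={c+c}  OUT={a-e, c+c}
  B5:  IN={a-e, c+c}  OUT={c+c}
  B6:  IN={c+c}  OUT={c+c, e+e}
  B7:  IN={c+c, e+e}  OUT={c*d, c+c}
  B8:  IN={c*d, c+c}  OUT={c*d, c+c}

Merge at B3: IN[B3] = OUT[B2] ∩ OUT[B4] = {c+c}
Applying B3's transfer function to that IN value gives OUT[B3] (row B3 above).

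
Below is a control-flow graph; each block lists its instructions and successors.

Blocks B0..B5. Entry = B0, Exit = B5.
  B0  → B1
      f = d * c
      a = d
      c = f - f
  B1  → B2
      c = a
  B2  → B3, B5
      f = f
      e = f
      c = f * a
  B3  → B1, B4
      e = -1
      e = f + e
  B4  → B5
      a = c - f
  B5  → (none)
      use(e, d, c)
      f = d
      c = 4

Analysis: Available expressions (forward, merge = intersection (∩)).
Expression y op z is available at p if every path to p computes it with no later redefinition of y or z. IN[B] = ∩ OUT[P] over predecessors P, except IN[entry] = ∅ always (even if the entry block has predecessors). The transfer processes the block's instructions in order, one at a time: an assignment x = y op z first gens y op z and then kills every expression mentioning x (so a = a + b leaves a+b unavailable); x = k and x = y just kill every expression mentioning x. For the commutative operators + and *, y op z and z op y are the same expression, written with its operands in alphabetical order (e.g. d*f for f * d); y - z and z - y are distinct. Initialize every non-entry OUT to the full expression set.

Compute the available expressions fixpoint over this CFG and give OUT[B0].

Answer: {f-f}

Working:
Fixpoint table:
  B0:   IN={}   OUT={f-f}
  B1:   IN={}   OUT={}
  B2:   IN={}   OUT={a*f}
  B3:   IN={a*f}   OUT={a*f}
  B4:   IN={a*f}   OUT={c-f}
  B5:   IN={}   OUT={}

B0 is the boundary node: IN[B0] = {}
Applying B0's transfer function to that IN value gives OUT[B0] (row B0 above).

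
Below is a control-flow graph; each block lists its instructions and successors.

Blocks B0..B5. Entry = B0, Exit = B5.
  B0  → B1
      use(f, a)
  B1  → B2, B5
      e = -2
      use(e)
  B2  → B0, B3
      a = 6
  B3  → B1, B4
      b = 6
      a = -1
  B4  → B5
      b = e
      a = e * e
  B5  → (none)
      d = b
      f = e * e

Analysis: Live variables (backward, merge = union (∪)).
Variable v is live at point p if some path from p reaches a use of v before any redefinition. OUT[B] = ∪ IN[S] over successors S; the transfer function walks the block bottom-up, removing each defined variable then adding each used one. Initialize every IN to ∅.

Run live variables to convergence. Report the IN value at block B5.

Answer: {b, e}

Derivation:
Converged values:
  B0:  IN={a, b, f}  OUT={b, f}
  B1:  IN={b, f}  OUT={b, e, f}
  B2:  IN={b, e, f}  OUT={a, b, e, f}
  B3:  IN={e, f}  OUT={b, e, f}
  B4:  IN={e}  OUT={b, e}
  B5:  IN={b, e}  OUT={}

B5 is the boundary node: OUT[B5] = {}
Applying B5's transfer function to that OUT value gives IN[B5] (row B5 above).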